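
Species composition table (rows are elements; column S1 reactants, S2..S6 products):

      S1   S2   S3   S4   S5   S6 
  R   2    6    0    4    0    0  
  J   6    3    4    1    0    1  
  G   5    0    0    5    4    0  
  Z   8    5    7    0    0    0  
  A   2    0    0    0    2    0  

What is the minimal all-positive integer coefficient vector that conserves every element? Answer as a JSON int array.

R: 5·2 = 10 | 1·6+5·0+1·4+5·0+6·0 = 10
J: 5·6 = 30 | 1·3+5·4+1·1+5·0+6·1 = 30
G: 5·5 = 25 | 1·0+5·0+1·5+5·4+6·0 = 25
Z: 5·8 = 40 | 1·5+5·7+1·0+5·0+6·0 = 40
A: 5·2 = 10 | 1·0+5·0+1·0+5·2+6·0 = 10
gcd(5,1,5,1,5,6) = 1

Coefficients: [5, 1, 5, 1, 5, 6]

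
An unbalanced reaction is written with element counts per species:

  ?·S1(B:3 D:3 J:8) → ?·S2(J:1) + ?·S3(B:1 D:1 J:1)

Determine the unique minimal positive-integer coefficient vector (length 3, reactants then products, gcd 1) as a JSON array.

B: 1·3 = 3 | 5·0+3·1 = 3
D: 1·3 = 3 | 5·0+3·1 = 3
J: 1·8 = 8 | 5·1+3·1 = 8
gcd(1,5,3) = 1

Coefficients: [1, 5, 3]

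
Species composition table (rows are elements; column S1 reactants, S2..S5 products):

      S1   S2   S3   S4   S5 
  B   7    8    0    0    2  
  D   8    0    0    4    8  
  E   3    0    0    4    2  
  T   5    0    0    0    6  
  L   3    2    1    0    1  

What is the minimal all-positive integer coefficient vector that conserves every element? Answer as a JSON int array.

B: 6·7 = 42 | 4·8+5·0+2·0+5·2 = 42
D: 6·8 = 48 | 4·0+5·0+2·4+5·8 = 48
E: 6·3 = 18 | 4·0+5·0+2·4+5·2 = 18
T: 6·5 = 30 | 4·0+5·0+2·0+5·6 = 30
L: 6·3 = 18 | 4·2+5·1+2·0+5·1 = 18
gcd(6,4,5,2,5) = 1

Coefficients: [6, 4, 5, 2, 5]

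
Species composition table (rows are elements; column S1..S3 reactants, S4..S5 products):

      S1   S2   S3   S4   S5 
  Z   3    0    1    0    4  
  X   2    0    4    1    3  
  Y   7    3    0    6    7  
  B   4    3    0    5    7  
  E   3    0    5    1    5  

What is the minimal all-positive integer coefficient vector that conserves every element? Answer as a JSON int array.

Coefficients: [1, 6, 1, 3, 1]

Z: 1·3+6·0+1·1 = 4 | 3·0+1·4 = 4
X: 1·2+6·0+1·4 = 6 | 3·1+1·3 = 6
Y: 1·7+6·3+1·0 = 25 | 3·6+1·7 = 25
B: 1·4+6·3+1·0 = 22 | 3·5+1·7 = 22
E: 1·3+6·0+1·5 = 8 | 3·1+1·5 = 8
gcd(1,6,1,3,1) = 1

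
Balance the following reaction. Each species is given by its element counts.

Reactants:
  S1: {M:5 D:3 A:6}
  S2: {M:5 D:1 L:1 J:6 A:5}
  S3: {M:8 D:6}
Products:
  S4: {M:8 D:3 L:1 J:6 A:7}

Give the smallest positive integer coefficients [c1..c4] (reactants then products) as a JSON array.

M: 2·5+6·5+1·8 = 48 | 6·8 = 48
D: 2·3+6·1+1·6 = 18 | 6·3 = 18
L: 2·0+6·1+1·0 = 6 | 6·1 = 6
J: 2·0+6·6+1·0 = 36 | 6·6 = 36
A: 2·6+6·5+1·0 = 42 | 6·7 = 42
gcd(2,6,1,6) = 1

Coefficients: [2, 6, 1, 6]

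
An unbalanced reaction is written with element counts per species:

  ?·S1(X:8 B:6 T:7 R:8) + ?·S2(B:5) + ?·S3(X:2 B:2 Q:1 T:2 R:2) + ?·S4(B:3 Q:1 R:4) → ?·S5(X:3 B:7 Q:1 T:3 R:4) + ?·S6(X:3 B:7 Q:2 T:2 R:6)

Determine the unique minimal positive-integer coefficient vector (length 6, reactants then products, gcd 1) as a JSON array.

X: 1·8+4·0+5·2+2·0 = 18 | 5·3+1·3 = 18
B: 1·6+4·5+5·2+2·3 = 42 | 5·7+1·7 = 42
Q: 1·0+4·0+5·1+2·1 = 7 | 5·1+1·2 = 7
T: 1·7+4·0+5·2+2·0 = 17 | 5·3+1·2 = 17
R: 1·8+4·0+5·2+2·4 = 26 | 5·4+1·6 = 26
gcd(1,4,5,2,5,1) = 1

Coefficients: [1, 4, 5, 2, 5, 1]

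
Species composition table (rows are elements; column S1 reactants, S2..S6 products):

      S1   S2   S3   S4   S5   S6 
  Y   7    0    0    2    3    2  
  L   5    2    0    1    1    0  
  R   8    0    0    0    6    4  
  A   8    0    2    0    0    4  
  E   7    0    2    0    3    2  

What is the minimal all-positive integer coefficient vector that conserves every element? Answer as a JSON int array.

Y: 4·7 = 28 | 6·0+6·0+6·2+2·3+5·2 = 28
L: 4·5 = 20 | 6·2+6·0+6·1+2·1+5·0 = 20
R: 4·8 = 32 | 6·0+6·0+6·0+2·6+5·4 = 32
A: 4·8 = 32 | 6·0+6·2+6·0+2·0+5·4 = 32
E: 4·7 = 28 | 6·0+6·2+6·0+2·3+5·2 = 28
gcd(4,6,6,6,2,5) = 1

Coefficients: [4, 6, 6, 6, 2, 5]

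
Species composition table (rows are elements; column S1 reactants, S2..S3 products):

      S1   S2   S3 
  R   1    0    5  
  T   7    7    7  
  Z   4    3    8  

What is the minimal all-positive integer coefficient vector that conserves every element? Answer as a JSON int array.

Coefficients: [5, 4, 1]

R: 5·1 = 5 | 4·0+1·5 = 5
T: 5·7 = 35 | 4·7+1·7 = 35
Z: 5·4 = 20 | 4·3+1·8 = 20
gcd(5,4,1) = 1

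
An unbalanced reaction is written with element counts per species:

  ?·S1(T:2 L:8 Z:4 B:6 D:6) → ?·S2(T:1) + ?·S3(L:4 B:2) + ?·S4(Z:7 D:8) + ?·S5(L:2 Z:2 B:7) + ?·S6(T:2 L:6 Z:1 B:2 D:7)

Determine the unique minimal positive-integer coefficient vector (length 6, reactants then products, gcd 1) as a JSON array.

T: 5·2 = 10 | 6·1+6·0+2·0+2·0+2·2 = 10
L: 5·8 = 40 | 6·0+6·4+2·0+2·2+2·6 = 40
Z: 5·4 = 20 | 6·0+6·0+2·7+2·2+2·1 = 20
B: 5·6 = 30 | 6·0+6·2+2·0+2·7+2·2 = 30
D: 5·6 = 30 | 6·0+6·0+2·8+2·0+2·7 = 30
gcd(5,6,6,2,2,2) = 1

Coefficients: [5, 6, 6, 2, 2, 2]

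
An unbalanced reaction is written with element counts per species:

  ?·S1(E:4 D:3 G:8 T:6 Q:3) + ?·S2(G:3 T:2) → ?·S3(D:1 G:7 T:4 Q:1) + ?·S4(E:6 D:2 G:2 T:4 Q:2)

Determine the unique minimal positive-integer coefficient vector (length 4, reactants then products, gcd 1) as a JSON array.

Coefficients: [3, 5, 5, 2]

E: 3·4+5·0 = 12 | 5·0+2·6 = 12
D: 3·3+5·0 = 9 | 5·1+2·2 = 9
G: 3·8+5·3 = 39 | 5·7+2·2 = 39
T: 3·6+5·2 = 28 | 5·4+2·4 = 28
Q: 3·3+5·0 = 9 | 5·1+2·2 = 9
gcd(3,5,5,2) = 1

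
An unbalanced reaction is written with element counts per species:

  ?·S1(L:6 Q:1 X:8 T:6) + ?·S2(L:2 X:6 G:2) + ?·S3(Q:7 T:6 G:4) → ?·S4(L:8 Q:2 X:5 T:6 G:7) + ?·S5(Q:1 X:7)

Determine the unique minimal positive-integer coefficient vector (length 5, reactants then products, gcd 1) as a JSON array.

Coefficients: [1, 5, 1, 2, 4]

L: 1·6+5·2+1·0 = 16 | 2·8+4·0 = 16
Q: 1·1+5·0+1·7 = 8 | 2·2+4·1 = 8
X: 1·8+5·6+1·0 = 38 | 2·5+4·7 = 38
T: 1·6+5·0+1·6 = 12 | 2·6+4·0 = 12
G: 1·0+5·2+1·4 = 14 | 2·7+4·0 = 14
gcd(1,5,1,2,4) = 1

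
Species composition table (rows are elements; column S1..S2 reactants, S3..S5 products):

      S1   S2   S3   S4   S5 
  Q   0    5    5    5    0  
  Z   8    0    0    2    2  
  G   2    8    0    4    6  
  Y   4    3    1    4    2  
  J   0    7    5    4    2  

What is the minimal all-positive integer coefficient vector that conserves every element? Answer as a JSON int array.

Q: 2·0+5·5 = 25 | 3·5+2·5+6·0 = 25
Z: 2·8+5·0 = 16 | 3·0+2·2+6·2 = 16
G: 2·2+5·8 = 44 | 3·0+2·4+6·6 = 44
Y: 2·4+5·3 = 23 | 3·1+2·4+6·2 = 23
J: 2·0+5·7 = 35 | 3·5+2·4+6·2 = 35
gcd(2,5,3,2,6) = 1

Coefficients: [2, 5, 3, 2, 6]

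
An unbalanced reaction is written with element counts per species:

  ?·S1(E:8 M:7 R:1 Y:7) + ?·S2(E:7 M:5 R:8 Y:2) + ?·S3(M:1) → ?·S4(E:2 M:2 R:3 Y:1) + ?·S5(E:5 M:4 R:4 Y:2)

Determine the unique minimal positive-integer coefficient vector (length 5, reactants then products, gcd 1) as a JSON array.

E: 1·8+4·7+3·0 = 36 | 3·2+6·5 = 36
M: 1·7+4·5+3·1 = 30 | 3·2+6·4 = 30
R: 1·1+4·8+3·0 = 33 | 3·3+6·4 = 33
Y: 1·7+4·2+3·0 = 15 | 3·1+6·2 = 15
gcd(1,4,3,3,6) = 1

Coefficients: [1, 4, 3, 3, 6]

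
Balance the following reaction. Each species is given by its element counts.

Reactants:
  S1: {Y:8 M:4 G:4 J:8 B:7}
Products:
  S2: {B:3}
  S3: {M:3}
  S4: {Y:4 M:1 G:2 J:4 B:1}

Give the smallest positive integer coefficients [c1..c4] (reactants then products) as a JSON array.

Coefficients: [3, 5, 2, 6]

Y: 3·8 = 24 | 5·0+2·0+6·4 = 24
M: 3·4 = 12 | 5·0+2·3+6·1 = 12
G: 3·4 = 12 | 5·0+2·0+6·2 = 12
J: 3·8 = 24 | 5·0+2·0+6·4 = 24
B: 3·7 = 21 | 5·3+2·0+6·1 = 21
gcd(3,5,2,6) = 1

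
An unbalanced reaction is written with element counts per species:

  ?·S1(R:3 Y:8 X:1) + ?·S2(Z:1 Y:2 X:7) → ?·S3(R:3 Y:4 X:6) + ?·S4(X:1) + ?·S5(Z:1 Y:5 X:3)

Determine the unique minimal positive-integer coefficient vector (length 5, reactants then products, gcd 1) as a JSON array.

R: 3·3+4·0 = 9 | 3·3+1·0+4·0 = 9
Z: 3·0+4·1 = 4 | 3·0+1·0+4·1 = 4
Y: 3·8+4·2 = 32 | 3·4+1·0+4·5 = 32
X: 3·1+4·7 = 31 | 3·6+1·1+4·3 = 31
gcd(3,4,3,1,4) = 1

Coefficients: [3, 4, 3, 1, 4]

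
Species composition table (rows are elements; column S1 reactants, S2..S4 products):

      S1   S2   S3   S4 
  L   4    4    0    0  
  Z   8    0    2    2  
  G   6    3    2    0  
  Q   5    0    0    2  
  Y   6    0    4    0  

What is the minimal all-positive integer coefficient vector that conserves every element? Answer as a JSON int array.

Coefficients: [2, 2, 3, 5]

L: 2·4 = 8 | 2·4+3·0+5·0 = 8
Z: 2·8 = 16 | 2·0+3·2+5·2 = 16
G: 2·6 = 12 | 2·3+3·2+5·0 = 12
Q: 2·5 = 10 | 2·0+3·0+5·2 = 10
Y: 2·6 = 12 | 2·0+3·4+5·0 = 12
gcd(2,2,3,5) = 1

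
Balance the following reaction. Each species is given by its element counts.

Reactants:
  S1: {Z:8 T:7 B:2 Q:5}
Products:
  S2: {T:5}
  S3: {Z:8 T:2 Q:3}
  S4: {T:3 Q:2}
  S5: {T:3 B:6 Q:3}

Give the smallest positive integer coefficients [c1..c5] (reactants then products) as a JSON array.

Coefficients: [6, 3, 6, 3, 2]

Z: 6·8 = 48 | 3·0+6·8+3·0+2·0 = 48
T: 6·7 = 42 | 3·5+6·2+3·3+2·3 = 42
B: 6·2 = 12 | 3·0+6·0+3·0+2·6 = 12
Q: 6·5 = 30 | 3·0+6·3+3·2+2·3 = 30
gcd(6,3,6,3,2) = 1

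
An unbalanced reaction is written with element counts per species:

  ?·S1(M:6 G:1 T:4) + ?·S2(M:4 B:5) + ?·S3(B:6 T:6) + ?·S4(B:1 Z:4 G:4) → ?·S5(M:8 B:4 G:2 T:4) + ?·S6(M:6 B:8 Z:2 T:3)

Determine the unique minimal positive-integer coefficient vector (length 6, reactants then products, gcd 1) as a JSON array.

M: 4·6+5·4+1·0+1·0 = 44 | 4·8+2·6 = 44
B: 4·0+5·5+1·6+1·1 = 32 | 4·4+2·8 = 32
Z: 4·0+5·0+1·0+1·4 = 4 | 4·0+2·2 = 4
G: 4·1+5·0+1·0+1·4 = 8 | 4·2+2·0 = 8
T: 4·4+5·0+1·6+1·0 = 22 | 4·4+2·3 = 22
gcd(4,5,1,1,4,2) = 1

Coefficients: [4, 5, 1, 1, 4, 2]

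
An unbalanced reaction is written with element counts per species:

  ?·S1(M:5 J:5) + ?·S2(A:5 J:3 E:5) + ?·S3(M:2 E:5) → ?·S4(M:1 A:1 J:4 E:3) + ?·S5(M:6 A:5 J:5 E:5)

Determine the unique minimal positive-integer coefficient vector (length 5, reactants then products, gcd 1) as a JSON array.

M: 5·5+5·0+2·2 = 29 | 5·1+4·6 = 29
A: 5·0+5·5+2·0 = 25 | 5·1+4·5 = 25
J: 5·5+5·3+2·0 = 40 | 5·4+4·5 = 40
E: 5·0+5·5+2·5 = 35 | 5·3+4·5 = 35
gcd(5,5,2,5,4) = 1

Coefficients: [5, 5, 2, 5, 4]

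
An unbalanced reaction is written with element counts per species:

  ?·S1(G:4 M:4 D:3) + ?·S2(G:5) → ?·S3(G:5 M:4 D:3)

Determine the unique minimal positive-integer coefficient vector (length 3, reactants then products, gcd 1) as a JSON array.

G: 5·4+1·5 = 25 | 5·5 = 25
M: 5·4+1·0 = 20 | 5·4 = 20
D: 5·3+1·0 = 15 | 5·3 = 15
gcd(5,1,5) = 1

Coefficients: [5, 1, 5]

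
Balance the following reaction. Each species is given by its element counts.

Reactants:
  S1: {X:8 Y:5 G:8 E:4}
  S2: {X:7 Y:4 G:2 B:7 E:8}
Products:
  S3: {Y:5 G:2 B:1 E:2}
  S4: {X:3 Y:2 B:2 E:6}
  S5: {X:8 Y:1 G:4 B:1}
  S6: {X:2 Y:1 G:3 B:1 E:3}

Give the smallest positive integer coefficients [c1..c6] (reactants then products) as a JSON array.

X: 5·8+3·7 = 61 | 4·0+3·3+5·8+6·2 = 61
Y: 5·5+3·4 = 37 | 4·5+3·2+5·1+6·1 = 37
G: 5·8+3·2 = 46 | 4·2+3·0+5·4+6·3 = 46
B: 5·0+3·7 = 21 | 4·1+3·2+5·1+6·1 = 21
E: 5·4+3·8 = 44 | 4·2+3·6+5·0+6·3 = 44
gcd(5,3,4,3,5,6) = 1

Coefficients: [5, 3, 4, 3, 5, 6]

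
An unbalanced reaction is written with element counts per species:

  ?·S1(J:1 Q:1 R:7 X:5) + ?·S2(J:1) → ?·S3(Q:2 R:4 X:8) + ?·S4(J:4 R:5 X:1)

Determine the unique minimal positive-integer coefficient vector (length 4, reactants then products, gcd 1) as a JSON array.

Coefficients: [2, 6, 1, 2]

J: 2·1+6·1 = 8 | 1·0+2·4 = 8
Q: 2·1+6·0 = 2 | 1·2+2·0 = 2
R: 2·7+6·0 = 14 | 1·4+2·5 = 14
X: 2·5+6·0 = 10 | 1·8+2·1 = 10
gcd(2,6,1,2) = 1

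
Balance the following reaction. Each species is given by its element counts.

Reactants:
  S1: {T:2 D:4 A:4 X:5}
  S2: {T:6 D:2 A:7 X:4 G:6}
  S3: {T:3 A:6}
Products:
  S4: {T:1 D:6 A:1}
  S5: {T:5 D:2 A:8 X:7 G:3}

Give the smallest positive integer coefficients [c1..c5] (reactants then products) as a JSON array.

T: 6·2+3·6+1·3 = 33 | 3·1+6·5 = 33
D: 6·4+3·2+1·0 = 30 | 3·6+6·2 = 30
A: 6·4+3·7+1·6 = 51 | 3·1+6·8 = 51
X: 6·5+3·4+1·0 = 42 | 3·0+6·7 = 42
G: 6·0+3·6+1·0 = 18 | 3·0+6·3 = 18
gcd(6,3,1,3,6) = 1

Coefficients: [6, 3, 1, 3, 6]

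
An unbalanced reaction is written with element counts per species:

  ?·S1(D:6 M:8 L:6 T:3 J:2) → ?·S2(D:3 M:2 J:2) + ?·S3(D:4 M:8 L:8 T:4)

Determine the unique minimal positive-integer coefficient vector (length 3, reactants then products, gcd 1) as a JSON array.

Coefficients: [4, 4, 3]

D: 4·6 = 24 | 4·3+3·4 = 24
M: 4·8 = 32 | 4·2+3·8 = 32
L: 4·6 = 24 | 4·0+3·8 = 24
T: 4·3 = 12 | 4·0+3·4 = 12
J: 4·2 = 8 | 4·2+3·0 = 8
gcd(4,4,3) = 1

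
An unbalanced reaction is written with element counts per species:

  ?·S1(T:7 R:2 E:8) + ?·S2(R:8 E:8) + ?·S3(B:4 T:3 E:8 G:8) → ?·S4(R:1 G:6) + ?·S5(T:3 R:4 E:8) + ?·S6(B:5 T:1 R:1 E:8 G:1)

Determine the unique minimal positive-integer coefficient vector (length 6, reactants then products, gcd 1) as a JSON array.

B: 1·0+4·0+5·4 = 20 | 6·0+6·0+4·5 = 20
T: 1·7+4·0+5·3 = 22 | 6·0+6·3+4·1 = 22
R: 1·2+4·8+5·0 = 34 | 6·1+6·4+4·1 = 34
E: 1·8+4·8+5·8 = 80 | 6·0+6·8+4·8 = 80
G: 1·0+4·0+5·8 = 40 | 6·6+6·0+4·1 = 40
gcd(1,4,5,6,6,4) = 1

Coefficients: [1, 4, 5, 6, 6, 4]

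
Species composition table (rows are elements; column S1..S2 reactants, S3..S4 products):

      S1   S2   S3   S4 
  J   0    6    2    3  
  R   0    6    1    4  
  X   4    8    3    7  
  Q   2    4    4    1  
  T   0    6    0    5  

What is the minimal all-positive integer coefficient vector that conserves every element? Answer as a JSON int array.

J: 5·0+5·6 = 30 | 6·2+6·3 = 30
R: 5·0+5·6 = 30 | 6·1+6·4 = 30
X: 5·4+5·8 = 60 | 6·3+6·7 = 60
Q: 5·2+5·4 = 30 | 6·4+6·1 = 30
T: 5·0+5·6 = 30 | 6·0+6·5 = 30
gcd(5,5,6,6) = 1

Coefficients: [5, 5, 6, 6]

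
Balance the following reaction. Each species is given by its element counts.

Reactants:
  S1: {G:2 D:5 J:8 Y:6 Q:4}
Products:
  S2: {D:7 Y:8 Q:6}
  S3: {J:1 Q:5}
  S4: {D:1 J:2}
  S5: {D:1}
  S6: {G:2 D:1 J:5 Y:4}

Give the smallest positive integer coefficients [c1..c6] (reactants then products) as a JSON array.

G: 4·2 = 8 | 1·0+2·0+5·0+4·0+4·2 = 8
D: 4·5 = 20 | 1·7+2·0+5·1+4·1+4·1 = 20
J: 4·8 = 32 | 1·0+2·1+5·2+4·0+4·5 = 32
Y: 4·6 = 24 | 1·8+2·0+5·0+4·0+4·4 = 24
Q: 4·4 = 16 | 1·6+2·5+5·0+4·0+4·0 = 16
gcd(4,1,2,5,4,4) = 1

Coefficients: [4, 1, 2, 5, 4, 4]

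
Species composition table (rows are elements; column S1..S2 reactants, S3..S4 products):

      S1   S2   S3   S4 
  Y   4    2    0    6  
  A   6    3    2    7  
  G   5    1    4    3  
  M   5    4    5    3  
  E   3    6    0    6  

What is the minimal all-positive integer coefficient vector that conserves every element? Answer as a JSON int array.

Coefficients: [4, 1, 3, 3]

Y: 4·4+1·2 = 18 | 3·0+3·6 = 18
A: 4·6+1·3 = 27 | 3·2+3·7 = 27
G: 4·5+1·1 = 21 | 3·4+3·3 = 21
M: 4·5+1·4 = 24 | 3·5+3·3 = 24
E: 4·3+1·6 = 18 | 3·0+3·6 = 18
gcd(4,1,3,3) = 1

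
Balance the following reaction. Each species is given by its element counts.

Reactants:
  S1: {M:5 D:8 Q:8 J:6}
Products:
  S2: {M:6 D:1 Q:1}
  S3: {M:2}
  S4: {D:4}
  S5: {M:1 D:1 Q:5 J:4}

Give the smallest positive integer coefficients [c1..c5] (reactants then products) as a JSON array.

M: 4·5 = 20 | 2·6+1·2+6·0+6·1 = 20
D: 4·8 = 32 | 2·1+1·0+6·4+6·1 = 32
Q: 4·8 = 32 | 2·1+1·0+6·0+6·5 = 32
J: 4·6 = 24 | 2·0+1·0+6·0+6·4 = 24
gcd(4,2,1,6,6) = 1

Coefficients: [4, 2, 1, 6, 6]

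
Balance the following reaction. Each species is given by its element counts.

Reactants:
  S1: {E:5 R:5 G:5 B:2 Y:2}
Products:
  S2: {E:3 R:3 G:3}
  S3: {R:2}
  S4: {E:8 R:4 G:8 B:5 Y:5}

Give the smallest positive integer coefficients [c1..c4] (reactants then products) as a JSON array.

Coefficients: [5, 3, 4, 2]

E: 5·5 = 25 | 3·3+4·0+2·8 = 25
R: 5·5 = 25 | 3·3+4·2+2·4 = 25
G: 5·5 = 25 | 3·3+4·0+2·8 = 25
B: 5·2 = 10 | 3·0+4·0+2·5 = 10
Y: 5·2 = 10 | 3·0+4·0+2·5 = 10
gcd(5,3,4,2) = 1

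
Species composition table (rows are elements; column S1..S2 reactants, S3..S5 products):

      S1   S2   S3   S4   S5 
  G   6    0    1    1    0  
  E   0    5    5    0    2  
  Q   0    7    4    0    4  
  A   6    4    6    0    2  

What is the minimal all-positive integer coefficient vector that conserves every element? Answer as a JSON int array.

Coefficients: [1, 4, 2, 4, 5]

G: 1·6+4·0 = 6 | 2·1+4·1+5·0 = 6
E: 1·0+4·5 = 20 | 2·5+4·0+5·2 = 20
Q: 1·0+4·7 = 28 | 2·4+4·0+5·4 = 28
A: 1·6+4·4 = 22 | 2·6+4·0+5·2 = 22
gcd(1,4,2,4,5) = 1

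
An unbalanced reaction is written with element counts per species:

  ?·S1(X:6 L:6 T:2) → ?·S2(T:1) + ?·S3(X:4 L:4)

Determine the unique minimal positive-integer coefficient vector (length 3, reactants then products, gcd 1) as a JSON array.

X: 2·6 = 12 | 4·0+3·4 = 12
L: 2·6 = 12 | 4·0+3·4 = 12
T: 2·2 = 4 | 4·1+3·0 = 4
gcd(2,4,3) = 1

Coefficients: [2, 4, 3]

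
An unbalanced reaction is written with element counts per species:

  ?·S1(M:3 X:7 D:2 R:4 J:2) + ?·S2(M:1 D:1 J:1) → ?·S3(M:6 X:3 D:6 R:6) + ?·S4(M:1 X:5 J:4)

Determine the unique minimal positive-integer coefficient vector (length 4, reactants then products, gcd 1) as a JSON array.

Coefficients: [3, 6, 2, 3]

M: 3·3+6·1 = 15 | 2·6+3·1 = 15
X: 3·7+6·0 = 21 | 2·3+3·5 = 21
D: 3·2+6·1 = 12 | 2·6+3·0 = 12
R: 3·4+6·0 = 12 | 2·6+3·0 = 12
J: 3·2+6·1 = 12 | 2·0+3·4 = 12
gcd(3,6,2,3) = 1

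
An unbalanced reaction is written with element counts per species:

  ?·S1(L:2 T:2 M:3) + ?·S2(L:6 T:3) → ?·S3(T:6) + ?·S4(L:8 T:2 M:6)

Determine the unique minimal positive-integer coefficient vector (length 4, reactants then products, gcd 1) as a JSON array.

L: 6·2+2·6 = 24 | 2·0+3·8 = 24
T: 6·2+2·3 = 18 | 2·6+3·2 = 18
M: 6·3+2·0 = 18 | 2·0+3·6 = 18
gcd(6,2,2,3) = 1

Coefficients: [6, 2, 2, 3]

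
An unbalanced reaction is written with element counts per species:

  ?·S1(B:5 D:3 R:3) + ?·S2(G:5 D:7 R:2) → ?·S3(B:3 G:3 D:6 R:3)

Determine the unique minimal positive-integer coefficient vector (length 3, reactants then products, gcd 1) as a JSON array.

Coefficients: [3, 3, 5]

B: 3·5+3·0 = 15 | 5·3 = 15
G: 3·0+3·5 = 15 | 5·3 = 15
D: 3·3+3·7 = 30 | 5·6 = 30
R: 3·3+3·2 = 15 | 5·3 = 15
gcd(3,3,5) = 1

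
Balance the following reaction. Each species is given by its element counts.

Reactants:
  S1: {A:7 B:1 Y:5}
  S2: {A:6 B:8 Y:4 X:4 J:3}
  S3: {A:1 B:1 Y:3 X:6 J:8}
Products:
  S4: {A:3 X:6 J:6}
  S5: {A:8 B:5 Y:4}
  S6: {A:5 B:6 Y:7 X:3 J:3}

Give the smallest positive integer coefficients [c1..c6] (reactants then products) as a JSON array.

Coefficients: [5, 6, 3, 4, 4, 6]

A: 5·7+6·6+3·1 = 74 | 4·3+4·8+6·5 = 74
B: 5·1+6·8+3·1 = 56 | 4·0+4·5+6·6 = 56
Y: 5·5+6·4+3·3 = 58 | 4·0+4·4+6·7 = 58
X: 5·0+6·4+3·6 = 42 | 4·6+4·0+6·3 = 42
J: 5·0+6·3+3·8 = 42 | 4·6+4·0+6·3 = 42
gcd(5,6,3,4,4,6) = 1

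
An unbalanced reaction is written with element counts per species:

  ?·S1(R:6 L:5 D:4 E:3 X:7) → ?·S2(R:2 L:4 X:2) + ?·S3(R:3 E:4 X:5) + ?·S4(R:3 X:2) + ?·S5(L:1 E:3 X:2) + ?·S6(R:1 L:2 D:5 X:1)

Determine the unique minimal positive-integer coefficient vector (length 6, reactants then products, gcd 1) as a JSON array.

R: 5·6 = 30 | 4·2+3·3+3·3+1·0+4·1 = 30
L: 5·5 = 25 | 4·4+3·0+3·0+1·1+4·2 = 25
D: 5·4 = 20 | 4·0+3·0+3·0+1·0+4·5 = 20
E: 5·3 = 15 | 4·0+3·4+3·0+1·3+4·0 = 15
X: 5·7 = 35 | 4·2+3·5+3·2+1·2+4·1 = 35
gcd(5,4,3,3,1,4) = 1

Coefficients: [5, 4, 3, 3, 1, 4]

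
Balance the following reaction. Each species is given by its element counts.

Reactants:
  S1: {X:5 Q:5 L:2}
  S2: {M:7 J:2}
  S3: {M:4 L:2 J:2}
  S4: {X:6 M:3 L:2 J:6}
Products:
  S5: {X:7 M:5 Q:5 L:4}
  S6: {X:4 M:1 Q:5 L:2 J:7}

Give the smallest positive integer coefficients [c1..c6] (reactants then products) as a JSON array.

Coefficients: [6, 1, 3, 1, 4, 2]

X: 6·5+1·0+3·0+1·6 = 36 | 4·7+2·4 = 36
M: 6·0+1·7+3·4+1·3 = 22 | 4·5+2·1 = 22
Q: 6·5+1·0+3·0+1·0 = 30 | 4·5+2·5 = 30
L: 6·2+1·0+3·2+1·2 = 20 | 4·4+2·2 = 20
J: 6·0+1·2+3·2+1·6 = 14 | 4·0+2·7 = 14
gcd(6,1,3,1,4,2) = 1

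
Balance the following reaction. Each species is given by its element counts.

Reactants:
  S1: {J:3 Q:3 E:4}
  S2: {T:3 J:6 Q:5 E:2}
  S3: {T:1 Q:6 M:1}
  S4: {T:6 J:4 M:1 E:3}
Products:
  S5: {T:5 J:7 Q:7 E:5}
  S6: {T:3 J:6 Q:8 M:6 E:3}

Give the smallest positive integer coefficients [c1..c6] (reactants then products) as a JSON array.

Coefficients: [4, 4, 3, 3, 6, 1]

T: 4·0+4·3+3·1+3·6 = 33 | 6·5+1·3 = 33
J: 4·3+4·6+3·0+3·4 = 48 | 6·7+1·6 = 48
Q: 4·3+4·5+3·6+3·0 = 50 | 6·7+1·8 = 50
M: 4·0+4·0+3·1+3·1 = 6 | 6·0+1·6 = 6
E: 4·4+4·2+3·0+3·3 = 33 | 6·5+1·3 = 33
gcd(4,4,3,3,6,1) = 1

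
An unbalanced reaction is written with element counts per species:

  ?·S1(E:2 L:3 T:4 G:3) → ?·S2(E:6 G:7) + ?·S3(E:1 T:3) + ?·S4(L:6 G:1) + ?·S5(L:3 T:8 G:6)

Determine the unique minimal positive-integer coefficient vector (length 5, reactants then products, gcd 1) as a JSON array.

Coefficients: [5, 1, 4, 2, 1]

E: 5·2 = 10 | 1·6+4·1+2·0+1·0 = 10
L: 5·3 = 15 | 1·0+4·0+2·6+1·3 = 15
T: 5·4 = 20 | 1·0+4·3+2·0+1·8 = 20
G: 5·3 = 15 | 1·7+4·0+2·1+1·6 = 15
gcd(5,1,4,2,1) = 1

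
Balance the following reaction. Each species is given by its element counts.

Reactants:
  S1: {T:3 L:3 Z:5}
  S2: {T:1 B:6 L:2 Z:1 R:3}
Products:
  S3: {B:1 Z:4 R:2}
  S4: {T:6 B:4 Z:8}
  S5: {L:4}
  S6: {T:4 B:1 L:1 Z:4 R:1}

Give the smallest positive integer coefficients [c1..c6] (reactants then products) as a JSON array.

Coefficients: [6, 2, 2, 2, 5, 2]

T: 6·3+2·1 = 20 | 2·0+2·6+5·0+2·4 = 20
B: 6·0+2·6 = 12 | 2·1+2·4+5·0+2·1 = 12
L: 6·3+2·2 = 22 | 2·0+2·0+5·4+2·1 = 22
Z: 6·5+2·1 = 32 | 2·4+2·8+5·0+2·4 = 32
R: 6·0+2·3 = 6 | 2·2+2·0+5·0+2·1 = 6
gcd(6,2,2,2,5,2) = 1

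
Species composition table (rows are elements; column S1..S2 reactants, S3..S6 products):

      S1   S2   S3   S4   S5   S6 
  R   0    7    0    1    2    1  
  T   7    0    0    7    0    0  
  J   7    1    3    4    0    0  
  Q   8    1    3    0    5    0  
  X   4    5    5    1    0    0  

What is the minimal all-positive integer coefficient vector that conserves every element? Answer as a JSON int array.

R: 5·0+3·7 = 21 | 6·0+5·1+5·2+6·1 = 21
T: 5·7+3·0 = 35 | 6·0+5·7+5·0+6·0 = 35
J: 5·7+3·1 = 38 | 6·3+5·4+5·0+6·0 = 38
Q: 5·8+3·1 = 43 | 6·3+5·0+5·5+6·0 = 43
X: 5·4+3·5 = 35 | 6·5+5·1+5·0+6·0 = 35
gcd(5,3,6,5,5,6) = 1

Coefficients: [5, 3, 6, 5, 5, 6]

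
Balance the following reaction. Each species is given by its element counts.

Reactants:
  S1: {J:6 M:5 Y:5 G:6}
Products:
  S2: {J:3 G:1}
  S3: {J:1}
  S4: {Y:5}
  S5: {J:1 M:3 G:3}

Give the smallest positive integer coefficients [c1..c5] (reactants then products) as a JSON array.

J: 3·6 = 18 | 3·3+4·1+3·0+5·1 = 18
M: 3·5 = 15 | 3·0+4·0+3·0+5·3 = 15
Y: 3·5 = 15 | 3·0+4·0+3·5+5·0 = 15
G: 3·6 = 18 | 3·1+4·0+3·0+5·3 = 18
gcd(3,3,4,3,5) = 1

Coefficients: [3, 3, 4, 3, 5]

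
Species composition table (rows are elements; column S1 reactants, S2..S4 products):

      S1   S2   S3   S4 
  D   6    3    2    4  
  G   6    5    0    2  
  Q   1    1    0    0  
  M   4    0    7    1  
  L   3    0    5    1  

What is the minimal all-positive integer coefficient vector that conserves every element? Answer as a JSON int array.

D: 2·6 = 12 | 2·3+1·2+1·4 = 12
G: 2·6 = 12 | 2·5+1·0+1·2 = 12
Q: 2·1 = 2 | 2·1+1·0+1·0 = 2
M: 2·4 = 8 | 2·0+1·7+1·1 = 8
L: 2·3 = 6 | 2·0+1·5+1·1 = 6
gcd(2,2,1,1) = 1

Coefficients: [2, 2, 1, 1]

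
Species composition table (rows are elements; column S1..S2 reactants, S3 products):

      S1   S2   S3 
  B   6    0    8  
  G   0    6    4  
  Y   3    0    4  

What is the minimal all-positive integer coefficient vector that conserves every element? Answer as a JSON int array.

B: 4·6+2·0 = 24 | 3·8 = 24
G: 4·0+2·6 = 12 | 3·4 = 12
Y: 4·3+2·0 = 12 | 3·4 = 12
gcd(4,2,3) = 1

Coefficients: [4, 2, 3]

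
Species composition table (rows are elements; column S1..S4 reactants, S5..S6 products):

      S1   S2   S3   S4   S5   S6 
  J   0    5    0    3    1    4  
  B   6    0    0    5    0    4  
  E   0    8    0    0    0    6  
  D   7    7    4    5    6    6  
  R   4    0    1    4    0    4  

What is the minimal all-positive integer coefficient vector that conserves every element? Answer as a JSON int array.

J: 1·0+3·5+4·0+2·3 = 21 | 5·1+4·4 = 21
B: 1·6+3·0+4·0+2·5 = 16 | 5·0+4·4 = 16
E: 1·0+3·8+4·0+2·0 = 24 | 5·0+4·6 = 24
D: 1·7+3·7+4·4+2·5 = 54 | 5·6+4·6 = 54
R: 1·4+3·0+4·1+2·4 = 16 | 5·0+4·4 = 16
gcd(1,3,4,2,5,4) = 1

Coefficients: [1, 3, 4, 2, 5, 4]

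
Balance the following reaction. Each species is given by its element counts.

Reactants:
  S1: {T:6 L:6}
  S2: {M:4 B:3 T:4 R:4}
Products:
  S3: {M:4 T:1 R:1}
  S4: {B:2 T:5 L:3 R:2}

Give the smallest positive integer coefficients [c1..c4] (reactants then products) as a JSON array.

Coefficients: [3, 4, 4, 6]

M: 3·0+4·4 = 16 | 4·4+6·0 = 16
B: 3·0+4·3 = 12 | 4·0+6·2 = 12
T: 3·6+4·4 = 34 | 4·1+6·5 = 34
L: 3·6+4·0 = 18 | 4·0+6·3 = 18
R: 3·0+4·4 = 16 | 4·1+6·2 = 16
gcd(3,4,4,6) = 1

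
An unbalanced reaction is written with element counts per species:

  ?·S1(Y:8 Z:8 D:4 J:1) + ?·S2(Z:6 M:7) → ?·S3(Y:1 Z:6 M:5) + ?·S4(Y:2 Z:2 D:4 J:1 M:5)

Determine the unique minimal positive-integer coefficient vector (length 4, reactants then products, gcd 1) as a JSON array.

Coefficients: [1, 5, 6, 1]

Y: 1·8+5·0 = 8 | 6·1+1·2 = 8
Z: 1·8+5·6 = 38 | 6·6+1·2 = 38
D: 1·4+5·0 = 4 | 6·0+1·4 = 4
J: 1·1+5·0 = 1 | 6·0+1·1 = 1
M: 1·0+5·7 = 35 | 6·5+1·5 = 35
gcd(1,5,6,1) = 1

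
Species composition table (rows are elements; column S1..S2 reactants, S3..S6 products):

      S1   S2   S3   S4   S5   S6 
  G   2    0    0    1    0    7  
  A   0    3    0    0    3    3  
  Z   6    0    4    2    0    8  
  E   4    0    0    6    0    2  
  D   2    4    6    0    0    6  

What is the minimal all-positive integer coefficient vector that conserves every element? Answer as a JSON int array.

G: 5·2+5·0 = 10 | 4·0+3·1+4·0+1·7 = 10
A: 5·0+5·3 = 15 | 4·0+3·0+4·3+1·3 = 15
Z: 5·6+5·0 = 30 | 4·4+3·2+4·0+1·8 = 30
E: 5·4+5·0 = 20 | 4·0+3·6+4·0+1·2 = 20
D: 5·2+5·4 = 30 | 4·6+3·0+4·0+1·6 = 30
gcd(5,5,4,3,4,1) = 1

Coefficients: [5, 5, 4, 3, 4, 1]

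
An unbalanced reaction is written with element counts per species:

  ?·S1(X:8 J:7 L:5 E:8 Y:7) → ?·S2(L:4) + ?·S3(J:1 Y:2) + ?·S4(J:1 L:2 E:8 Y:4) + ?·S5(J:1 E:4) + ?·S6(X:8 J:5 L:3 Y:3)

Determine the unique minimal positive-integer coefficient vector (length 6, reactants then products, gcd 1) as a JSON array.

Coefficients: [6, 1, 4, 4, 4, 6]

X: 6·8 = 48 | 1·0+4·0+4·0+4·0+6·8 = 48
J: 6·7 = 42 | 1·0+4·1+4·1+4·1+6·5 = 42
L: 6·5 = 30 | 1·4+4·0+4·2+4·0+6·3 = 30
E: 6·8 = 48 | 1·0+4·0+4·8+4·4+6·0 = 48
Y: 6·7 = 42 | 1·0+4·2+4·4+4·0+6·3 = 42
gcd(6,1,4,4,4,6) = 1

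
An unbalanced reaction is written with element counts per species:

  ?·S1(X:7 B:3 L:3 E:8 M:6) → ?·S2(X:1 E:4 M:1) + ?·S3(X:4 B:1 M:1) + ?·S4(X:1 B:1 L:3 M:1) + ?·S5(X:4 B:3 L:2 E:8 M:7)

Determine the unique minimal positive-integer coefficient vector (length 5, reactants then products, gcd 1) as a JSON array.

Coefficients: [6, 6, 5, 4, 3]

X: 6·7 = 42 | 6·1+5·4+4·1+3·4 = 42
B: 6·3 = 18 | 6·0+5·1+4·1+3·3 = 18
L: 6·3 = 18 | 6·0+5·0+4·3+3·2 = 18
E: 6·8 = 48 | 6·4+5·0+4·0+3·8 = 48
M: 6·6 = 36 | 6·1+5·1+4·1+3·7 = 36
gcd(6,6,5,4,3) = 1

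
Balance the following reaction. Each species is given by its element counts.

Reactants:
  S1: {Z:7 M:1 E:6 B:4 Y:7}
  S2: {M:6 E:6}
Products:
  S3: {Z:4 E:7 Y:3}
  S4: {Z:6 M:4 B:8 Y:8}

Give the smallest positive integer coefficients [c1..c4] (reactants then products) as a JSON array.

Coefficients: [6, 1, 6, 3]

Z: 6·7+1·0 = 42 | 6·4+3·6 = 42
M: 6·1+1·6 = 12 | 6·0+3·4 = 12
E: 6·6+1·6 = 42 | 6·7+3·0 = 42
B: 6·4+1·0 = 24 | 6·0+3·8 = 24
Y: 6·7+1·0 = 42 | 6·3+3·8 = 42
gcd(6,1,6,3) = 1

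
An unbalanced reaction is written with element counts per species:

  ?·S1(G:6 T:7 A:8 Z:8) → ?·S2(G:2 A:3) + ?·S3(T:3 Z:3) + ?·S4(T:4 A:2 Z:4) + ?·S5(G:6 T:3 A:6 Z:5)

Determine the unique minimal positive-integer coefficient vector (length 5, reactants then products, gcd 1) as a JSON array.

G: 4·6 = 24 | 6·2+6·0+1·0+2·6 = 24
T: 4·7 = 28 | 6·0+6·3+1·4+2·3 = 28
A: 4·8 = 32 | 6·3+6·0+1·2+2·6 = 32
Z: 4·8 = 32 | 6·0+6·3+1·4+2·5 = 32
gcd(4,6,6,1,2) = 1

Coefficients: [4, 6, 6, 1, 2]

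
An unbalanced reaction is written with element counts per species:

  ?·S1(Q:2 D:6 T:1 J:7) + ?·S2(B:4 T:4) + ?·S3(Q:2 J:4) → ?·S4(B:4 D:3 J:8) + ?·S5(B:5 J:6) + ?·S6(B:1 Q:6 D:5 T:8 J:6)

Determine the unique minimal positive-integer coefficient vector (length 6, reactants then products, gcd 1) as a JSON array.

Coefficients: [4, 5, 5, 3, 1, 3]

B: 4·0+5·4+5·0 = 20 | 3·4+1·5+3·1 = 20
Q: 4·2+5·0+5·2 = 18 | 3·0+1·0+3·6 = 18
D: 4·6+5·0+5·0 = 24 | 3·3+1·0+3·5 = 24
T: 4·1+5·4+5·0 = 24 | 3·0+1·0+3·8 = 24
J: 4·7+5·0+5·4 = 48 | 3·8+1·6+3·6 = 48
gcd(4,5,5,3,1,3) = 1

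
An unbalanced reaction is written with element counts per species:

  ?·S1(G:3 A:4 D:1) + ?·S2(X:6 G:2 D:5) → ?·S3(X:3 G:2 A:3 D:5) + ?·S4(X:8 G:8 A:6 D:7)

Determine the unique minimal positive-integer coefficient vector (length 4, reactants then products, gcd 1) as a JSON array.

Coefficients: [6, 5, 2, 3]

X: 6·0+5·6 = 30 | 2·3+3·8 = 30
G: 6·3+5·2 = 28 | 2·2+3·8 = 28
A: 6·4+5·0 = 24 | 2·3+3·6 = 24
D: 6·1+5·5 = 31 | 2·5+3·7 = 31
gcd(6,5,2,3) = 1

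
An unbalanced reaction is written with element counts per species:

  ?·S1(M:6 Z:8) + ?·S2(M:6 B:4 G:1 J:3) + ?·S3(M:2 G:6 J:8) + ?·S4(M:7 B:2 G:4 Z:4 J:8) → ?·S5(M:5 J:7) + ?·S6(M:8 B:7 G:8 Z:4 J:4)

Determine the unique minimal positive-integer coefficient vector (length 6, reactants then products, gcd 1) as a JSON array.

Coefficients: [1, 6, 3, 2, 6, 4]

M: 1·6+6·6+3·2+2·7 = 62 | 6·5+4·8 = 62
B: 1·0+6·4+3·0+2·2 = 28 | 6·0+4·7 = 28
G: 1·0+6·1+3·6+2·4 = 32 | 6·0+4·8 = 32
Z: 1·8+6·0+3·0+2·4 = 16 | 6·0+4·4 = 16
J: 1·0+6·3+3·8+2·8 = 58 | 6·7+4·4 = 58
gcd(1,6,3,2,6,4) = 1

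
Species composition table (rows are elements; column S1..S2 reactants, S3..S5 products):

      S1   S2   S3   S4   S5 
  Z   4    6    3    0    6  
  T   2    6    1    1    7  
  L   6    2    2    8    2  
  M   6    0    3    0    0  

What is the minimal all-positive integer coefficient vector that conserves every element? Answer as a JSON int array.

Z: 3·4+6·6 = 48 | 6·3+1·0+5·6 = 48
T: 3·2+6·6 = 42 | 6·1+1·1+5·7 = 42
L: 3·6+6·2 = 30 | 6·2+1·8+5·2 = 30
M: 3·6+6·0 = 18 | 6·3+1·0+5·0 = 18
gcd(3,6,6,1,5) = 1

Coefficients: [3, 6, 6, 1, 5]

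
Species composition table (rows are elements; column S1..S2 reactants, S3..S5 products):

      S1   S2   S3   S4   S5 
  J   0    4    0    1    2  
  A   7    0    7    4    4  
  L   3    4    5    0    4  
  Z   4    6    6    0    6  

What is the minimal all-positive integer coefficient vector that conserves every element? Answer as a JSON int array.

Coefficients: [6, 3, 2, 2, 5]

J: 6·0+3·4 = 12 | 2·0+2·1+5·2 = 12
A: 6·7+3·0 = 42 | 2·7+2·4+5·4 = 42
L: 6·3+3·4 = 30 | 2·5+2·0+5·4 = 30
Z: 6·4+3·6 = 42 | 2·6+2·0+5·6 = 42
gcd(6,3,2,2,5) = 1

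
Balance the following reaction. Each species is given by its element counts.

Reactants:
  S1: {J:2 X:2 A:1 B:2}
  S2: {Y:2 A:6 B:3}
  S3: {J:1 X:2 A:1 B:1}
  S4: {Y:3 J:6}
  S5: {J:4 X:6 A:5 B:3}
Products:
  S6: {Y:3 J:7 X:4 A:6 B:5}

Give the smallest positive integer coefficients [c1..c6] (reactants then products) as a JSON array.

Coefficients: [6, 3, 1, 3, 1, 5]

Y: 6·0+3·2+1·0+3·3+1·0 = 15 | 5·3 = 15
J: 6·2+3·0+1·1+3·6+1·4 = 35 | 5·7 = 35
X: 6·2+3·0+1·2+3·0+1·6 = 20 | 5·4 = 20
A: 6·1+3·6+1·1+3·0+1·5 = 30 | 5·6 = 30
B: 6·2+3·3+1·1+3·0+1·3 = 25 | 5·5 = 25
gcd(6,3,1,3,1,5) = 1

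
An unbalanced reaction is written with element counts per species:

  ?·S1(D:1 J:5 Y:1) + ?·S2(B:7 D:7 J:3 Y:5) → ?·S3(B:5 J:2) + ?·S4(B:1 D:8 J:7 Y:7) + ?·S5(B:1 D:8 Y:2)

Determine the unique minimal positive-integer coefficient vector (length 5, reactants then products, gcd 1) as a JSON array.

Coefficients: [5, 5, 6, 4, 1]

B: 5·0+5·7 = 35 | 6·5+4·1+1·1 = 35
D: 5·1+5·7 = 40 | 6·0+4·8+1·8 = 40
J: 5·5+5·3 = 40 | 6·2+4·7+1·0 = 40
Y: 5·1+5·5 = 30 | 6·0+4·7+1·2 = 30
gcd(5,5,6,4,1) = 1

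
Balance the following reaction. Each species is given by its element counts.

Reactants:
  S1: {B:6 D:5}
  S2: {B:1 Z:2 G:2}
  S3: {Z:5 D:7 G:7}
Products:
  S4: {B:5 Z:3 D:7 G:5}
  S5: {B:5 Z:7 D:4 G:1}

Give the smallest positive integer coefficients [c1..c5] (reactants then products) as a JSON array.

Coefficients: [5, 5, 3, 6, 1]

B: 5·6+5·1+3·0 = 35 | 6·5+1·5 = 35
Z: 5·0+5·2+3·5 = 25 | 6·3+1·7 = 25
D: 5·5+5·0+3·7 = 46 | 6·7+1·4 = 46
G: 5·0+5·2+3·7 = 31 | 6·5+1·1 = 31
gcd(5,5,3,6,1) = 1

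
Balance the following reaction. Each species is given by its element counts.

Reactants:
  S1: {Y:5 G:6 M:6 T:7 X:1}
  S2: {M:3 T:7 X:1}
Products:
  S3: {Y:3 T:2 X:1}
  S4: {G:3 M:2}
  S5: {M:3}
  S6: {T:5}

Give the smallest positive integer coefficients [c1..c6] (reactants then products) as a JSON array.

Y: 3·5+2·0 = 15 | 5·3+6·0+4·0+5·0 = 15
G: 3·6+2·0 = 18 | 5·0+6·3+4·0+5·0 = 18
M: 3·6+2·3 = 24 | 5·0+6·2+4·3+5·0 = 24
T: 3·7+2·7 = 35 | 5·2+6·0+4·0+5·5 = 35
X: 3·1+2·1 = 5 | 5·1+6·0+4·0+5·0 = 5
gcd(3,2,5,6,4,5) = 1

Coefficients: [3, 2, 5, 6, 4, 5]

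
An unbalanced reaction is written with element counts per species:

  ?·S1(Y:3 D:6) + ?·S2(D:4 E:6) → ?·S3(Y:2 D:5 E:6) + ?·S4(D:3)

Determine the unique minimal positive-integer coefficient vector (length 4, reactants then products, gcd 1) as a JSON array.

Coefficients: [2, 3, 3, 3]

Y: 2·3+3·0 = 6 | 3·2+3·0 = 6
D: 2·6+3·4 = 24 | 3·5+3·3 = 24
E: 2·0+3·6 = 18 | 3·6+3·0 = 18
gcd(2,3,3,3) = 1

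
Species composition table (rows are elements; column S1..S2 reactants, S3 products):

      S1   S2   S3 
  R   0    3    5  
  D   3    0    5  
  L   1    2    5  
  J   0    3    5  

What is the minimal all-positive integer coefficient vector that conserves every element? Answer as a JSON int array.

Coefficients: [5, 5, 3]

R: 5·0+5·3 = 15 | 3·5 = 15
D: 5·3+5·0 = 15 | 3·5 = 15
L: 5·1+5·2 = 15 | 3·5 = 15
J: 5·0+5·3 = 15 | 3·5 = 15
gcd(5,5,3) = 1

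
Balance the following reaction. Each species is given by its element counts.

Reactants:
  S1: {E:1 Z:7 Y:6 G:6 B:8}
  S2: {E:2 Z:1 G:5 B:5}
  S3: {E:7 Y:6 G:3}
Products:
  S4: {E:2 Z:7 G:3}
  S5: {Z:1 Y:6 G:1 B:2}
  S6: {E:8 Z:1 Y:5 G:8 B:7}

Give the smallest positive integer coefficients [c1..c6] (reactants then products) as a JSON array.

Coefficients: [4, 4, 6, 3, 5, 6]

E: 4·1+4·2+6·7 = 54 | 3·2+5·0+6·8 = 54
Z: 4·7+4·1+6·0 = 32 | 3·7+5·1+6·1 = 32
Y: 4·6+4·0+6·6 = 60 | 3·0+5·6+6·5 = 60
G: 4·6+4·5+6·3 = 62 | 3·3+5·1+6·8 = 62
B: 4·8+4·5+6·0 = 52 | 3·0+5·2+6·7 = 52
gcd(4,4,6,3,5,6) = 1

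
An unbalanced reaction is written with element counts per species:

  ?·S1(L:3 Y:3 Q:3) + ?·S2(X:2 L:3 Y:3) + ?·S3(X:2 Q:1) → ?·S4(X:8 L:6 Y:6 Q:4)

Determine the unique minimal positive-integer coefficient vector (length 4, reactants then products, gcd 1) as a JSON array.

Coefficients: [1, 3, 5, 2]

X: 1·0+3·2+5·2 = 16 | 2·8 = 16
L: 1·3+3·3+5·0 = 12 | 2·6 = 12
Y: 1·3+3·3+5·0 = 12 | 2·6 = 12
Q: 1·3+3·0+5·1 = 8 | 2·4 = 8
gcd(1,3,5,2) = 1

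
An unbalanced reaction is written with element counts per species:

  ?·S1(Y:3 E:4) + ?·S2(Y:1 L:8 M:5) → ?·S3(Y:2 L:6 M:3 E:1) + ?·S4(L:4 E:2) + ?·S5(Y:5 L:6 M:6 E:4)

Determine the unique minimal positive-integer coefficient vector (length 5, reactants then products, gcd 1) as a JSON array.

Coefficients: [6, 6, 2, 3, 4]

Y: 6·3+6·1 = 24 | 2·2+3·0+4·5 = 24
L: 6·0+6·8 = 48 | 2·6+3·4+4·6 = 48
M: 6·0+6·5 = 30 | 2·3+3·0+4·6 = 30
E: 6·4+6·0 = 24 | 2·1+3·2+4·4 = 24
gcd(6,6,2,3,4) = 1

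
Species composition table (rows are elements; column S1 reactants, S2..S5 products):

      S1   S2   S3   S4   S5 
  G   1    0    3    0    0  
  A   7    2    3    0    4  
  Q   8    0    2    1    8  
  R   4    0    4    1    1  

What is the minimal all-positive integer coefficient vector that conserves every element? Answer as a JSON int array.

G: 3·1 = 3 | 5·0+1·3+6·0+2·0 = 3
A: 3·7 = 21 | 5·2+1·3+6·0+2·4 = 21
Q: 3·8 = 24 | 5·0+1·2+6·1+2·8 = 24
R: 3·4 = 12 | 5·0+1·4+6·1+2·1 = 12
gcd(3,5,1,6,2) = 1

Coefficients: [3, 5, 1, 6, 2]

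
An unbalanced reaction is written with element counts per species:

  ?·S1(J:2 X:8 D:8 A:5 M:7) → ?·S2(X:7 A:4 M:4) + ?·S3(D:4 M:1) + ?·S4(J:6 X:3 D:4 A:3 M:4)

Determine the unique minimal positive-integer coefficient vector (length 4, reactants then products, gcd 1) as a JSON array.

Coefficients: [3, 3, 5, 1]

J: 3·2 = 6 | 3·0+5·0+1·6 = 6
X: 3·8 = 24 | 3·7+5·0+1·3 = 24
D: 3·8 = 24 | 3·0+5·4+1·4 = 24
A: 3·5 = 15 | 3·4+5·0+1·3 = 15
M: 3·7 = 21 | 3·4+5·1+1·4 = 21
gcd(3,3,5,1) = 1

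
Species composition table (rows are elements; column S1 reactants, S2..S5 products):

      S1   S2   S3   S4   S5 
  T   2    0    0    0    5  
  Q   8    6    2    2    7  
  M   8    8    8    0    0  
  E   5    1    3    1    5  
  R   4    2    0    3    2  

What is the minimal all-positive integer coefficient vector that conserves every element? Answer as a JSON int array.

T: 5·2 = 10 | 2·0+3·0+4·0+2·5 = 10
Q: 5·8 = 40 | 2·6+3·2+4·2+2·7 = 40
M: 5·8 = 40 | 2·8+3·8+4·0+2·0 = 40
E: 5·5 = 25 | 2·1+3·3+4·1+2·5 = 25
R: 5·4 = 20 | 2·2+3·0+4·3+2·2 = 20
gcd(5,2,3,4,2) = 1

Coefficients: [5, 2, 3, 4, 2]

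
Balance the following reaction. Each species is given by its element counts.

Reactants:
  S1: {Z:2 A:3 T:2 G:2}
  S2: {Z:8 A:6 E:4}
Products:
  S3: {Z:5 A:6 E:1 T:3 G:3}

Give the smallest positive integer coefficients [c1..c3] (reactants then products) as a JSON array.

Coefficients: [6, 1, 4]

Z: 6·2+1·8 = 20 | 4·5 = 20
A: 6·3+1·6 = 24 | 4·6 = 24
E: 6·0+1·4 = 4 | 4·1 = 4
T: 6·2+1·0 = 12 | 4·3 = 12
G: 6·2+1·0 = 12 | 4·3 = 12
gcd(6,1,4) = 1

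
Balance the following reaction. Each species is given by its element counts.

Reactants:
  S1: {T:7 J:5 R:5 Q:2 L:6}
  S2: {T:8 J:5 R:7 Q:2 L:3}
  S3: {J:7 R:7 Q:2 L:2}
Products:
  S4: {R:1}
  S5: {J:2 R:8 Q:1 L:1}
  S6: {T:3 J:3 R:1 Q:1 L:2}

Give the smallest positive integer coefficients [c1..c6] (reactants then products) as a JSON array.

T: 1·7+1·8+1·0 = 15 | 6·0+1·0+5·3 = 15
J: 1·5+1·5+1·7 = 17 | 6·0+1·2+5·3 = 17
R: 1·5+1·7+1·7 = 19 | 6·1+1·8+5·1 = 19
Q: 1·2+1·2+1·2 = 6 | 6·0+1·1+5·1 = 6
L: 1·6+1·3+1·2 = 11 | 6·0+1·1+5·2 = 11
gcd(1,1,1,6,1,5) = 1

Coefficients: [1, 1, 1, 6, 1, 5]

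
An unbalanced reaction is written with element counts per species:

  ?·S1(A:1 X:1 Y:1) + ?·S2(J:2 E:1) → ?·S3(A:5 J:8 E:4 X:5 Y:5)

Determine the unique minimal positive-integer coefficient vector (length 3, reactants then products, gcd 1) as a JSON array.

A: 5·1+4·0 = 5 | 1·5 = 5
J: 5·0+4·2 = 8 | 1·8 = 8
E: 5·0+4·1 = 4 | 1·4 = 4
X: 5·1+4·0 = 5 | 1·5 = 5
Y: 5·1+4·0 = 5 | 1·5 = 5
gcd(5,4,1) = 1

Coefficients: [5, 4, 1]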